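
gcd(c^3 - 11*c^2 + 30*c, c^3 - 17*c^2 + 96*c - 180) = c^2 - 11*c + 30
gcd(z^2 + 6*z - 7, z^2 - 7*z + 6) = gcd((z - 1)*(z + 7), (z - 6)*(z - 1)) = z - 1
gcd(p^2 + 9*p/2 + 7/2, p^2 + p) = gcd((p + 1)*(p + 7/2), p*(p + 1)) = p + 1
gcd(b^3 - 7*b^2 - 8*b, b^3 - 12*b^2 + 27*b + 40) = b^2 - 7*b - 8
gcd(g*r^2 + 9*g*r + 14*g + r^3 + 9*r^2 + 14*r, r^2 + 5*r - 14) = r + 7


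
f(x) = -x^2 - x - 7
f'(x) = -2*x - 1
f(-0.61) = -6.76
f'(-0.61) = 0.22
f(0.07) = -7.07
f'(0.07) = -1.14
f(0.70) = -8.19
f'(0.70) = -2.40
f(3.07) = -19.49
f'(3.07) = -7.14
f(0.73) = -8.26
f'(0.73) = -2.46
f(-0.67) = -6.78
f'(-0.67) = 0.34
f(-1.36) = -7.49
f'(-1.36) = 1.72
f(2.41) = -15.22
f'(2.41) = -5.82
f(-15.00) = -217.00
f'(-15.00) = 29.00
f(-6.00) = -37.00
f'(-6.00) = 11.00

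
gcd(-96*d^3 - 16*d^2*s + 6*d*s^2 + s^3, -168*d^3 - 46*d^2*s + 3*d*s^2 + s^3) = 24*d^2 + 10*d*s + s^2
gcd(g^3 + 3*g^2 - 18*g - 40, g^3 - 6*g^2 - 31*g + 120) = g + 5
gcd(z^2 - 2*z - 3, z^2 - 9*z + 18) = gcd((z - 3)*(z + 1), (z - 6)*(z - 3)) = z - 3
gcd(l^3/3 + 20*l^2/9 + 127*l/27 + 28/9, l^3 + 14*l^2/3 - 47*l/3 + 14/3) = 1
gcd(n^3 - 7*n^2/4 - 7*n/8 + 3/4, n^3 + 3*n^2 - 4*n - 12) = n - 2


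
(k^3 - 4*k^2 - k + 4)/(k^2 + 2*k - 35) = (k^3 - 4*k^2 - k + 4)/(k^2 + 2*k - 35)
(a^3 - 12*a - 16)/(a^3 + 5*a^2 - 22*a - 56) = (a + 2)/(a + 7)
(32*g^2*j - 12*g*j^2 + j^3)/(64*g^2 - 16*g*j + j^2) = j*(4*g - j)/(8*g - j)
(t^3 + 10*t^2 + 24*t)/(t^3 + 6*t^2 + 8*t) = (t + 6)/(t + 2)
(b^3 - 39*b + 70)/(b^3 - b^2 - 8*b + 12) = (b^2 + 2*b - 35)/(b^2 + b - 6)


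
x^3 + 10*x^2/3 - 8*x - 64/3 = (x - 8/3)*(x + 2)*(x + 4)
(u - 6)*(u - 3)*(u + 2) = u^3 - 7*u^2 + 36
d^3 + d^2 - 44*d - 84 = (d - 7)*(d + 2)*(d + 6)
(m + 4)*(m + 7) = m^2 + 11*m + 28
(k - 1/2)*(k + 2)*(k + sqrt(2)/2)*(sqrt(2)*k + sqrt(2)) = sqrt(2)*k^4 + k^3 + 5*sqrt(2)*k^3/2 + sqrt(2)*k^2/2 + 5*k^2/2 - sqrt(2)*k + k/2 - 1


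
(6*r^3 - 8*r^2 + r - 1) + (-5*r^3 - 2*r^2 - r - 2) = r^3 - 10*r^2 - 3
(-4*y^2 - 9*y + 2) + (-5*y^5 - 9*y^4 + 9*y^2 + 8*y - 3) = -5*y^5 - 9*y^4 + 5*y^2 - y - 1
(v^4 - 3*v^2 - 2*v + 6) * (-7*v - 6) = -7*v^5 - 6*v^4 + 21*v^3 + 32*v^2 - 30*v - 36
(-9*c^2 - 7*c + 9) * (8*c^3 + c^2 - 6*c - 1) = -72*c^5 - 65*c^4 + 119*c^3 + 60*c^2 - 47*c - 9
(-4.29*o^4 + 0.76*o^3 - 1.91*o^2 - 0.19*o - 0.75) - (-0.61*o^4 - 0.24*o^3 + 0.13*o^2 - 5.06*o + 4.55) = -3.68*o^4 + 1.0*o^3 - 2.04*o^2 + 4.87*o - 5.3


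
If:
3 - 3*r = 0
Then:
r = 1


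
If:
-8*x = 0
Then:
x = 0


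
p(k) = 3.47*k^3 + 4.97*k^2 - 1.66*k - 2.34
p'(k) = 10.41*k^2 + 9.94*k - 1.66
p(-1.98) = -6.50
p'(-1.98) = 19.47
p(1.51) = 18.43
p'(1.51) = 37.09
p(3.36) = 179.82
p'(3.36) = 149.26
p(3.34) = 176.85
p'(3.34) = 147.67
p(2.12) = 49.54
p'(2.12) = 66.20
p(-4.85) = -273.25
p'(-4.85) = 195.00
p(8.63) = 2583.78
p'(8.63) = 859.43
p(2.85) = 113.63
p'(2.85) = 111.22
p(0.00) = -2.34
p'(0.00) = -1.66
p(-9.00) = -2114.46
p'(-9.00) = 752.09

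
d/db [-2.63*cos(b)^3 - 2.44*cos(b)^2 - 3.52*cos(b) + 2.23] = (7.89*cos(b)^2 + 4.88*cos(b) + 3.52)*sin(b)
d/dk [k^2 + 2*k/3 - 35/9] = 2*k + 2/3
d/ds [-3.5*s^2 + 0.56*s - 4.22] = 0.56 - 7.0*s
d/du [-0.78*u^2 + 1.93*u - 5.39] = 1.93 - 1.56*u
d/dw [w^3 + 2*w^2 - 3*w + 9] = 3*w^2 + 4*w - 3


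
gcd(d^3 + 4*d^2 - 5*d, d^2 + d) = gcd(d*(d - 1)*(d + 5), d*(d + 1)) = d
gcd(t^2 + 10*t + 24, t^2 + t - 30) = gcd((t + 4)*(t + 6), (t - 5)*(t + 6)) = t + 6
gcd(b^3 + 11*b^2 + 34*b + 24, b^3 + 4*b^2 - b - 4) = b^2 + 5*b + 4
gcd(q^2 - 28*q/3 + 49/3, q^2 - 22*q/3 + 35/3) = q - 7/3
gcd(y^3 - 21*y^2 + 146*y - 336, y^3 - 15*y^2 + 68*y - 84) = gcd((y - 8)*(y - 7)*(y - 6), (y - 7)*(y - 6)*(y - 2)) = y^2 - 13*y + 42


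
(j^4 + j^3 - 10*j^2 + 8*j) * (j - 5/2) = j^5 - 3*j^4/2 - 25*j^3/2 + 33*j^2 - 20*j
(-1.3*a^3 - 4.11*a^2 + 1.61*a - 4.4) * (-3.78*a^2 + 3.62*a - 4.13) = 4.914*a^5 + 10.8298*a^4 - 15.595*a^3 + 39.4345*a^2 - 22.5773*a + 18.172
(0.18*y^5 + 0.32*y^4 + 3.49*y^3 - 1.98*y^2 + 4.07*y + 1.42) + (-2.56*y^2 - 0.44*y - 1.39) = 0.18*y^5 + 0.32*y^4 + 3.49*y^3 - 4.54*y^2 + 3.63*y + 0.03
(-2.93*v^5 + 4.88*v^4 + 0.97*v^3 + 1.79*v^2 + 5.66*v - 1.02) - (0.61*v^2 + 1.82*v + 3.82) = -2.93*v^5 + 4.88*v^4 + 0.97*v^3 + 1.18*v^2 + 3.84*v - 4.84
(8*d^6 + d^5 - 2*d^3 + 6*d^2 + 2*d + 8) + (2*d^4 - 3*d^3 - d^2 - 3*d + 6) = 8*d^6 + d^5 + 2*d^4 - 5*d^3 + 5*d^2 - d + 14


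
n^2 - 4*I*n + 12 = (n - 6*I)*(n + 2*I)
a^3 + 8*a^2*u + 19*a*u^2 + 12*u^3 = (a + u)*(a + 3*u)*(a + 4*u)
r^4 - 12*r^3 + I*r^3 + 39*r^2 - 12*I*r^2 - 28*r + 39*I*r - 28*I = (r - 7)*(r - 4)*(r - 1)*(r + I)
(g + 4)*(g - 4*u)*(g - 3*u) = g^3 - 7*g^2*u + 4*g^2 + 12*g*u^2 - 28*g*u + 48*u^2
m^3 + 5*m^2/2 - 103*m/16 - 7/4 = (m - 7/4)*(m + 1/4)*(m + 4)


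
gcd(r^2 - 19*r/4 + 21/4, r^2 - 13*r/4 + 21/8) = r - 7/4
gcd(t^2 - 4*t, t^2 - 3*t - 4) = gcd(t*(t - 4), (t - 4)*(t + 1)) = t - 4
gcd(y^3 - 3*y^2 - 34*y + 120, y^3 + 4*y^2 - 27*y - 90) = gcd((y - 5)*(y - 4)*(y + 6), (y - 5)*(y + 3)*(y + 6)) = y^2 + y - 30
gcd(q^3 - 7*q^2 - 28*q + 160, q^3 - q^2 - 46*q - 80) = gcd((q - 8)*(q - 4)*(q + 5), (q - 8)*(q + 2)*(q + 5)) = q^2 - 3*q - 40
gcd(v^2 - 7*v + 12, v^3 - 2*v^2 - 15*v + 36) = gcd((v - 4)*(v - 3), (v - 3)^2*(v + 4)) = v - 3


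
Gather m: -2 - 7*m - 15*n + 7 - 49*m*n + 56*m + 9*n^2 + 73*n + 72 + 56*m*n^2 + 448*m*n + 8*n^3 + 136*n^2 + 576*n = m*(56*n^2 + 399*n + 49) + 8*n^3 + 145*n^2 + 634*n + 77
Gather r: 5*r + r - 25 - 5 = 6*r - 30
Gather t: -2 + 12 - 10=0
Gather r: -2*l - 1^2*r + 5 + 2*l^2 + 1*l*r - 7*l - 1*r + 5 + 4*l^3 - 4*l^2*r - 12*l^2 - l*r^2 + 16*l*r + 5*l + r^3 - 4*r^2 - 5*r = 4*l^3 - 10*l^2 - 4*l + r^3 + r^2*(-l - 4) + r*(-4*l^2 + 17*l - 7) + 10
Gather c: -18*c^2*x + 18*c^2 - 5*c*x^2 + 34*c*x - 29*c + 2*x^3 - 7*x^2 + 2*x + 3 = c^2*(18 - 18*x) + c*(-5*x^2 + 34*x - 29) + 2*x^3 - 7*x^2 + 2*x + 3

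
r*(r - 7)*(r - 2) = r^3 - 9*r^2 + 14*r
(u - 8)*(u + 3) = u^2 - 5*u - 24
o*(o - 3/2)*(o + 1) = o^3 - o^2/2 - 3*o/2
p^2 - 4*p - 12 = (p - 6)*(p + 2)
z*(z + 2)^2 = z^3 + 4*z^2 + 4*z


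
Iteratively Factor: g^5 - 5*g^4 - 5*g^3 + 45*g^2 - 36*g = (g + 3)*(g^4 - 8*g^3 + 19*g^2 - 12*g) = (g - 1)*(g + 3)*(g^3 - 7*g^2 + 12*g) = (g - 3)*(g - 1)*(g + 3)*(g^2 - 4*g) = g*(g - 3)*(g - 1)*(g + 3)*(g - 4)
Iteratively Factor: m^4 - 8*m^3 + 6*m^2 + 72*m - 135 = (m + 3)*(m^3 - 11*m^2 + 39*m - 45) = (m - 5)*(m + 3)*(m^2 - 6*m + 9) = (m - 5)*(m - 3)*(m + 3)*(m - 3)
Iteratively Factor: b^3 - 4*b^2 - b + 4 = (b - 4)*(b^2 - 1) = (b - 4)*(b + 1)*(b - 1)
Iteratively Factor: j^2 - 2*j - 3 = (j + 1)*(j - 3)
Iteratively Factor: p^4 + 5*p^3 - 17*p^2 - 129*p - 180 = (p + 3)*(p^3 + 2*p^2 - 23*p - 60) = (p - 5)*(p + 3)*(p^2 + 7*p + 12) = (p - 5)*(p + 3)*(p + 4)*(p + 3)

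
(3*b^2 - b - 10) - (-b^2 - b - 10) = 4*b^2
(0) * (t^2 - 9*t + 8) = 0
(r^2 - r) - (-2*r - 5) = r^2 + r + 5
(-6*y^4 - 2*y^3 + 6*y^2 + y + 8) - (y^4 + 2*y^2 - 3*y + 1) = -7*y^4 - 2*y^3 + 4*y^2 + 4*y + 7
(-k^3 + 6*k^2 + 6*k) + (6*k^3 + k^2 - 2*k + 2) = 5*k^3 + 7*k^2 + 4*k + 2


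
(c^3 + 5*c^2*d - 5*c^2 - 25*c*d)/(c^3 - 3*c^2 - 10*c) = (c + 5*d)/(c + 2)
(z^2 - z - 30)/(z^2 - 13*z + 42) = (z + 5)/(z - 7)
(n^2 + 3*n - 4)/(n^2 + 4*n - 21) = (n^2 + 3*n - 4)/(n^2 + 4*n - 21)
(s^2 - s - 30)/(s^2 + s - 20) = (s - 6)/(s - 4)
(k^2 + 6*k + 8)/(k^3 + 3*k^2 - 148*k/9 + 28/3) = 9*(k^2 + 6*k + 8)/(9*k^3 + 27*k^2 - 148*k + 84)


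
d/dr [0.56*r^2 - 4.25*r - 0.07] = 1.12*r - 4.25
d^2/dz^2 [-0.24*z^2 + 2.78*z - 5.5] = -0.480000000000000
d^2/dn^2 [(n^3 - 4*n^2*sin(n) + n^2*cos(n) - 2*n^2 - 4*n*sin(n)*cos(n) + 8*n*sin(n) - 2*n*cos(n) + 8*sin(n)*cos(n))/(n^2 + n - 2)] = (4*n^6*sin(n) - n^6*cos(n) + 8*n^5*sin(2*n) - 34*n^4*sin(n) - 17*n^4*cos(n) + 8*n^4*cos(2*n) + 34*n^3*sin(n) - 60*n^3*sin(2*n) - 24*n^3*cos(2*n) + 10*n^3 + 12*n^2*sin(n) + 40*n^2*sin(2*n) + 48*n^2*cos(n) - 48*n^2*cos(2*n) - 36*n^2 + 40*n*sin(n) + 96*n*sin(2*n) - 112*n*cos(n) + 64*n*cos(2*n) + 24*n + 16*sin(n) - 48*sin(2*n) + 64*cos(n) - 16)/(n^6 + 3*n^5 - 3*n^4 - 11*n^3 + 6*n^2 + 12*n - 8)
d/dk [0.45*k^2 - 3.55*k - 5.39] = 0.9*k - 3.55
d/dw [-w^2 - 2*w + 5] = -2*w - 2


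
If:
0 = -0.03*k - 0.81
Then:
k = -27.00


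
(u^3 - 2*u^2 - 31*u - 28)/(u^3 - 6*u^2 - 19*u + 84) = (u + 1)/(u - 3)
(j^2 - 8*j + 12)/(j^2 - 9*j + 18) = (j - 2)/(j - 3)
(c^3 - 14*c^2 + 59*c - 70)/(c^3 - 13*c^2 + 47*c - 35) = (c - 2)/(c - 1)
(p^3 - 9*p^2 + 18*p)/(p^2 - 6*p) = p - 3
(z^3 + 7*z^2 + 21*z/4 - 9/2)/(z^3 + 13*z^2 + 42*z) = (z^2 + z - 3/4)/(z*(z + 7))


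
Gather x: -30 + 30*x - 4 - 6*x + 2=24*x - 32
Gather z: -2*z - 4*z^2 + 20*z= -4*z^2 + 18*z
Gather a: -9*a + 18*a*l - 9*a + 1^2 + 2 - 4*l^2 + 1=a*(18*l - 18) - 4*l^2 + 4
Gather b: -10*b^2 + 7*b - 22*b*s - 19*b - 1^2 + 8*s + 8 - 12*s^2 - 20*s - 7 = -10*b^2 + b*(-22*s - 12) - 12*s^2 - 12*s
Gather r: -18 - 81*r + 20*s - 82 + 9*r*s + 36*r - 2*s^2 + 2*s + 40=r*(9*s - 45) - 2*s^2 + 22*s - 60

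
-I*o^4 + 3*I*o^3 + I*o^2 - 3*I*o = o*(o - 3)*(o - 1)*(-I*o - I)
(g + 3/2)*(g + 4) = g^2 + 11*g/2 + 6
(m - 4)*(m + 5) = m^2 + m - 20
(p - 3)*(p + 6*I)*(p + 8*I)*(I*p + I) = I*p^4 - 14*p^3 - 2*I*p^3 + 28*p^2 - 51*I*p^2 + 42*p + 96*I*p + 144*I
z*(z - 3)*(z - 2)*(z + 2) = z^4 - 3*z^3 - 4*z^2 + 12*z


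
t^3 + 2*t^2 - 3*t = t*(t - 1)*(t + 3)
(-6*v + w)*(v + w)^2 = -6*v^3 - 11*v^2*w - 4*v*w^2 + w^3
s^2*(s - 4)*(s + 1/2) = s^4 - 7*s^3/2 - 2*s^2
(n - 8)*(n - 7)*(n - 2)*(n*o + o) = n^4*o - 16*n^3*o + 69*n^2*o - 26*n*o - 112*o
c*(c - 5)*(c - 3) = c^3 - 8*c^2 + 15*c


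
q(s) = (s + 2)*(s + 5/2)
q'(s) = 2*s + 9/2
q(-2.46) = -0.02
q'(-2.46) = -0.42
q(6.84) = 82.57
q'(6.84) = 18.18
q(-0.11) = 4.52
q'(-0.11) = 4.28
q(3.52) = 33.23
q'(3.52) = 11.54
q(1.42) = 13.41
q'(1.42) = 7.34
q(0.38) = 6.85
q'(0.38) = 5.26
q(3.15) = 29.10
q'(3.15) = 10.80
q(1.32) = 12.68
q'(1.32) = 7.14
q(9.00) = 126.50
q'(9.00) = 22.50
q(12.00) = 203.00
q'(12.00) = 28.50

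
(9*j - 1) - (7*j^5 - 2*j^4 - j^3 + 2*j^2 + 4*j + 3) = -7*j^5 + 2*j^4 + j^3 - 2*j^2 + 5*j - 4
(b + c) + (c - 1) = b + 2*c - 1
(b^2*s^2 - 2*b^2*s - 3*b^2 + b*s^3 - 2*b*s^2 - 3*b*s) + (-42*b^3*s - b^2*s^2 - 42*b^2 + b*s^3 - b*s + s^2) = -42*b^3*s - 2*b^2*s - 45*b^2 + 2*b*s^3 - 2*b*s^2 - 4*b*s + s^2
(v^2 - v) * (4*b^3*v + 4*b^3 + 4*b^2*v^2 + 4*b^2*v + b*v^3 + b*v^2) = 4*b^3*v^3 - 4*b^3*v + 4*b^2*v^4 - 4*b^2*v^2 + b*v^5 - b*v^3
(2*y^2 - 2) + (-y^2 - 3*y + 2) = y^2 - 3*y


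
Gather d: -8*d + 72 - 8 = 64 - 8*d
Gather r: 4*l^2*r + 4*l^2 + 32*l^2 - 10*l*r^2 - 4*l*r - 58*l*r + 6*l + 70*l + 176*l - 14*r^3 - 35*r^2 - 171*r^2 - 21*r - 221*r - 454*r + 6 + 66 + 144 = 36*l^2 + 252*l - 14*r^3 + r^2*(-10*l - 206) + r*(4*l^2 - 62*l - 696) + 216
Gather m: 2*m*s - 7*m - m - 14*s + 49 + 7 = m*(2*s - 8) - 14*s + 56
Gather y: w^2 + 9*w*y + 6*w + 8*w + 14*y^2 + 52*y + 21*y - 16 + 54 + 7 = w^2 + 14*w + 14*y^2 + y*(9*w + 73) + 45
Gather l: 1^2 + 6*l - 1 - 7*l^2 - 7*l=-7*l^2 - l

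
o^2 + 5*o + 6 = (o + 2)*(o + 3)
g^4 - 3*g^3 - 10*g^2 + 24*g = g*(g - 4)*(g - 2)*(g + 3)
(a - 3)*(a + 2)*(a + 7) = a^3 + 6*a^2 - 13*a - 42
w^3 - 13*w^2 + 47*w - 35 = (w - 7)*(w - 5)*(w - 1)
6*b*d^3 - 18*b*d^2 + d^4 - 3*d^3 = d^2*(6*b + d)*(d - 3)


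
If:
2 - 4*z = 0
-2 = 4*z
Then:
No Solution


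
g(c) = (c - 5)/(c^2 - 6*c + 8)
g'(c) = (6 - 2*c)*(c - 5)/(c^2 - 6*c + 8)^2 + 1/(c^2 - 6*c + 8)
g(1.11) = -1.51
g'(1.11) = -1.83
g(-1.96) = -0.29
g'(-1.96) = -0.08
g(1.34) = -2.08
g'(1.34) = -3.37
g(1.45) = -2.53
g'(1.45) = -4.88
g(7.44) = 0.13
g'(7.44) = -0.01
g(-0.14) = -0.58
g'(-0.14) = -0.30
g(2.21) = 7.42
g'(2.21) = -33.86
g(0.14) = -0.68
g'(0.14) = -0.40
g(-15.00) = -0.06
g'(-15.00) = 0.00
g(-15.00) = -0.06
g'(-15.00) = 0.00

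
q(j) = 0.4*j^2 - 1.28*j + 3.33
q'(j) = 0.8*j - 1.28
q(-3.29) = 11.87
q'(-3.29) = -3.91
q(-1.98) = 7.43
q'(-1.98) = -2.86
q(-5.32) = 21.46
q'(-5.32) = -5.54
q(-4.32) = 16.32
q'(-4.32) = -4.74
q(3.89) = 4.40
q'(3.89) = 1.83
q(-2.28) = 8.33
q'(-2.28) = -3.10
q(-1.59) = 6.38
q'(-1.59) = -2.55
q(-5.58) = 22.93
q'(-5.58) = -5.74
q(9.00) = 24.21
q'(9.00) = 5.92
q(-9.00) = 47.25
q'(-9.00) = -8.48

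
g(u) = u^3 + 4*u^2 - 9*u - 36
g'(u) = 3*u^2 + 8*u - 9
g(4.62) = 106.41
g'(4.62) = 91.99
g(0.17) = -37.41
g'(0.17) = -7.55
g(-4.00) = 0.00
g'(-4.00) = 7.00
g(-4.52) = -5.94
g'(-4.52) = 16.13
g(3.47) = 22.72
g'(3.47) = 54.88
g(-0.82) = -26.48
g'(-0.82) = -13.54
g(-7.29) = -145.23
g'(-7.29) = 92.11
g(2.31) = -23.12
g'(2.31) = 25.49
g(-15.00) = -2376.00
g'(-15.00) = 546.00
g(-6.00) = -54.00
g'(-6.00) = 51.00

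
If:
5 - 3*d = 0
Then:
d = 5/3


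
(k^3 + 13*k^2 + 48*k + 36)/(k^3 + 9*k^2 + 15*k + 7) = (k^2 + 12*k + 36)/(k^2 + 8*k + 7)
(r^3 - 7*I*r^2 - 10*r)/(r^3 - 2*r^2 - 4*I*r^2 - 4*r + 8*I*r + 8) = r*(r - 5*I)/(r^2 - 2*r*(1 + I) + 4*I)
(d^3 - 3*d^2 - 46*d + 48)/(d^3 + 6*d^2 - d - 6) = (d - 8)/(d + 1)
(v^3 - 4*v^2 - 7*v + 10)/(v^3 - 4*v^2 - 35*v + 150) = (v^2 + v - 2)/(v^2 + v - 30)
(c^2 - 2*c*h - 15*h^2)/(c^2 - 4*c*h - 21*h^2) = (c - 5*h)/(c - 7*h)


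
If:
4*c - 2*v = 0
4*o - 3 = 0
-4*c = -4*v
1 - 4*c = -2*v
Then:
No Solution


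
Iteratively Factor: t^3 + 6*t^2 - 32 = (t + 4)*(t^2 + 2*t - 8) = (t - 2)*(t + 4)*(t + 4)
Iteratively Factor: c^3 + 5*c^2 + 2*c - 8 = (c + 2)*(c^2 + 3*c - 4) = (c - 1)*(c + 2)*(c + 4)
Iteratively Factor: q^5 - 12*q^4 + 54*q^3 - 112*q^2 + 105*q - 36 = (q - 4)*(q^4 - 8*q^3 + 22*q^2 - 24*q + 9) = (q - 4)*(q - 3)*(q^3 - 5*q^2 + 7*q - 3) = (q - 4)*(q - 3)*(q - 1)*(q^2 - 4*q + 3) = (q - 4)*(q - 3)^2*(q - 1)*(q - 1)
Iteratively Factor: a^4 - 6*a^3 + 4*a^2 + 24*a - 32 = (a + 2)*(a^3 - 8*a^2 + 20*a - 16) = (a - 4)*(a + 2)*(a^2 - 4*a + 4) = (a - 4)*(a - 2)*(a + 2)*(a - 2)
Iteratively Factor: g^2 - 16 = (g - 4)*(g + 4)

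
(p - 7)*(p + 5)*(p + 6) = p^3 + 4*p^2 - 47*p - 210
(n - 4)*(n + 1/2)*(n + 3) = n^3 - n^2/2 - 25*n/2 - 6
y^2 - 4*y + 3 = (y - 3)*(y - 1)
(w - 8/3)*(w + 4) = w^2 + 4*w/3 - 32/3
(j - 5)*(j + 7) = j^2 + 2*j - 35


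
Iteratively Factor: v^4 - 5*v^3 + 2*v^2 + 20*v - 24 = (v - 2)*(v^3 - 3*v^2 - 4*v + 12) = (v - 3)*(v - 2)*(v^2 - 4) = (v - 3)*(v - 2)*(v + 2)*(v - 2)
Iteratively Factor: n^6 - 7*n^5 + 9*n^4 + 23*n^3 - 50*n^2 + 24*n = (n - 3)*(n^5 - 4*n^4 - 3*n^3 + 14*n^2 - 8*n) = (n - 3)*(n - 1)*(n^4 - 3*n^3 - 6*n^2 + 8*n) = (n - 3)*(n - 1)^2*(n^3 - 2*n^2 - 8*n) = n*(n - 3)*(n - 1)^2*(n^2 - 2*n - 8) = n*(n - 4)*(n - 3)*(n - 1)^2*(n + 2)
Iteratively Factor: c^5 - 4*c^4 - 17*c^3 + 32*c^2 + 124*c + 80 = (c - 4)*(c^4 - 17*c^2 - 36*c - 20) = (c - 4)*(c + 2)*(c^3 - 2*c^2 - 13*c - 10) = (c - 4)*(c + 1)*(c + 2)*(c^2 - 3*c - 10) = (c - 5)*(c - 4)*(c + 1)*(c + 2)*(c + 2)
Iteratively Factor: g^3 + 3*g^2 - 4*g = (g)*(g^2 + 3*g - 4) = g*(g - 1)*(g + 4)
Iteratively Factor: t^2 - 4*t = (t)*(t - 4)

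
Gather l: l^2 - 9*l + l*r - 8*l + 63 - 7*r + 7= l^2 + l*(r - 17) - 7*r + 70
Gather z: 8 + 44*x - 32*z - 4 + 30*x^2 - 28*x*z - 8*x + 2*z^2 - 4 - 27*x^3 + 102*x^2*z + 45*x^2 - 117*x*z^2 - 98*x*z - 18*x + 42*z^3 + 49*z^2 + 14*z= -27*x^3 + 75*x^2 + 18*x + 42*z^3 + z^2*(51 - 117*x) + z*(102*x^2 - 126*x - 18)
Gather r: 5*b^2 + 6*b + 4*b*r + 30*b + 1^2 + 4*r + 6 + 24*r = 5*b^2 + 36*b + r*(4*b + 28) + 7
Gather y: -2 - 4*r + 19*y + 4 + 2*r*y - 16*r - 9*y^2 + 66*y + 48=-20*r - 9*y^2 + y*(2*r + 85) + 50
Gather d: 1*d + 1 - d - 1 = 0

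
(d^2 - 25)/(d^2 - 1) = (d^2 - 25)/(d^2 - 1)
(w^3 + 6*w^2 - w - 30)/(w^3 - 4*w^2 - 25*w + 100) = (w^2 + w - 6)/(w^2 - 9*w + 20)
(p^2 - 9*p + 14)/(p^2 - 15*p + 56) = (p - 2)/(p - 8)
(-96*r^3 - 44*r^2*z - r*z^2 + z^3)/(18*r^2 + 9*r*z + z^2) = (-32*r^2 - 4*r*z + z^2)/(6*r + z)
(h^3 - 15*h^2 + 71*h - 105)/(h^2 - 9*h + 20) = (h^2 - 10*h + 21)/(h - 4)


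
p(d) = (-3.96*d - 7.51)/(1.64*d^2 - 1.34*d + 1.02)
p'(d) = (1.34 - 3.28*d)*(-3.96*d - 7.51)/(1.64*d^2 - 1.34*d + 1.02)^2 - 3.96/(1.64*d^2 - 1.34*d + 1.02)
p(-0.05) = -6.70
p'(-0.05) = -12.87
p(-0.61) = -2.08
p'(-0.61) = -4.46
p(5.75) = -0.64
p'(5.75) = 0.15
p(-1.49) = -0.24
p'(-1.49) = -0.82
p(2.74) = -1.90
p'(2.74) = 1.09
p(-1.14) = -0.64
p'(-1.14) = -1.54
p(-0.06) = -6.57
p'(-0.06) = -12.71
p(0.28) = -11.14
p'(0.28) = -11.20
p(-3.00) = 0.22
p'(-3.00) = -0.08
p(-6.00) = 0.24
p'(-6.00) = 0.02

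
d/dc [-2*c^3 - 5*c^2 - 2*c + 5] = -6*c^2 - 10*c - 2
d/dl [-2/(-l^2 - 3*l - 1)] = 2*(-2*l - 3)/(l^2 + 3*l + 1)^2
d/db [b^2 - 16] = 2*b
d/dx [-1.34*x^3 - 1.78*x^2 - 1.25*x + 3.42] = -4.02*x^2 - 3.56*x - 1.25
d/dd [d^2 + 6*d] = 2*d + 6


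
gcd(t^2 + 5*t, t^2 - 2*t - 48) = 1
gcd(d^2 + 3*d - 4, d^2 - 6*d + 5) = d - 1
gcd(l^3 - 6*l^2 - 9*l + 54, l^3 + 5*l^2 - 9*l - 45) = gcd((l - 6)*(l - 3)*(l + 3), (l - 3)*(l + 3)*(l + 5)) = l^2 - 9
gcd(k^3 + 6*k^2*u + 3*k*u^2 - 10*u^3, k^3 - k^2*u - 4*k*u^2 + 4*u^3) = -k^2 - k*u + 2*u^2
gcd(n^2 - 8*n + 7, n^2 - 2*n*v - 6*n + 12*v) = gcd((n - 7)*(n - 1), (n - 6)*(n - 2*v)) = 1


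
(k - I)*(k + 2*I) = k^2 + I*k + 2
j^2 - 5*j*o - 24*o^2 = (j - 8*o)*(j + 3*o)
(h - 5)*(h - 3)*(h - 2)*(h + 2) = h^4 - 8*h^3 + 11*h^2 + 32*h - 60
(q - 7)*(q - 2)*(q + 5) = q^3 - 4*q^2 - 31*q + 70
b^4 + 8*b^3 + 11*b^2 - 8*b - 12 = (b - 1)*(b + 1)*(b + 2)*(b + 6)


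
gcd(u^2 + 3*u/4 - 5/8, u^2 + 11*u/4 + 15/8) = u + 5/4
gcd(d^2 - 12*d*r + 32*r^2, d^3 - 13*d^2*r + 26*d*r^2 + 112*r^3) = -d + 8*r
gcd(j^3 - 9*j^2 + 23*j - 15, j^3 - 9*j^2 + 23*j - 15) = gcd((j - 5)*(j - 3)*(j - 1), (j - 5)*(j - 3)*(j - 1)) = j^3 - 9*j^2 + 23*j - 15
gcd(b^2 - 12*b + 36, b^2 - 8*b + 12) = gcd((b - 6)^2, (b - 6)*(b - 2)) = b - 6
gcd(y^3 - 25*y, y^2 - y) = y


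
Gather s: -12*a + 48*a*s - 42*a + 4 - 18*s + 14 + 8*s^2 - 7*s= -54*a + 8*s^2 + s*(48*a - 25) + 18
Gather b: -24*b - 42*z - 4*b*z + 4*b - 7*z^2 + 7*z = b*(-4*z - 20) - 7*z^2 - 35*z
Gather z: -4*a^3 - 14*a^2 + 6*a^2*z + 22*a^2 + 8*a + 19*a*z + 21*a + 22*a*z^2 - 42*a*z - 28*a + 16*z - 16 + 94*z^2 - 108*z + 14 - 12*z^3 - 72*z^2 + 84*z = -4*a^3 + 8*a^2 + a - 12*z^3 + z^2*(22*a + 22) + z*(6*a^2 - 23*a - 8) - 2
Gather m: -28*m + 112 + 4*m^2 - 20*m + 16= 4*m^2 - 48*m + 128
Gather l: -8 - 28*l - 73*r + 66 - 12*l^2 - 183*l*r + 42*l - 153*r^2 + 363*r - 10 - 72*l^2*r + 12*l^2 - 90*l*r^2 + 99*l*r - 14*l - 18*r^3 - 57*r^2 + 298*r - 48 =-72*l^2*r + l*(-90*r^2 - 84*r) - 18*r^3 - 210*r^2 + 588*r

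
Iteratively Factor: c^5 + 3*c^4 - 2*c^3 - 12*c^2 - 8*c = (c)*(c^4 + 3*c^3 - 2*c^2 - 12*c - 8) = c*(c + 1)*(c^3 + 2*c^2 - 4*c - 8) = c*(c + 1)*(c + 2)*(c^2 - 4) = c*(c + 1)*(c + 2)^2*(c - 2)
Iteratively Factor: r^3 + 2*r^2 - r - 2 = (r - 1)*(r^2 + 3*r + 2) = (r - 1)*(r + 2)*(r + 1)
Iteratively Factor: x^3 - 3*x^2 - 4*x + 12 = (x - 2)*(x^2 - x - 6) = (x - 2)*(x + 2)*(x - 3)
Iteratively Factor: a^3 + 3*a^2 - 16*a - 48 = (a - 4)*(a^2 + 7*a + 12) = (a - 4)*(a + 4)*(a + 3)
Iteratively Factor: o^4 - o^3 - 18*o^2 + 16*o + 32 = (o - 2)*(o^3 + o^2 - 16*o - 16) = (o - 4)*(o - 2)*(o^2 + 5*o + 4) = (o - 4)*(o - 2)*(o + 1)*(o + 4)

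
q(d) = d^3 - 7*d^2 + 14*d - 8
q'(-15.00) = 899.00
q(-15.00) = -5168.00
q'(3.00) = -1.00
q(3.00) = -2.00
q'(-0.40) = 20.08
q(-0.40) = -14.78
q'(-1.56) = 43.14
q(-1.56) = -50.67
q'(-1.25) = 36.19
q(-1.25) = -38.39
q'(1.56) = -0.54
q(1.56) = 0.60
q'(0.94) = 3.49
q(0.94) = -0.19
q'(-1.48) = 41.29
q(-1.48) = -47.29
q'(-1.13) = 33.65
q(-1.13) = -34.20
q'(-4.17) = 124.55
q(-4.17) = -260.61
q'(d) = 3*d^2 - 14*d + 14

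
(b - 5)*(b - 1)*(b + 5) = b^3 - b^2 - 25*b + 25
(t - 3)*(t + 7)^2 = t^3 + 11*t^2 + 7*t - 147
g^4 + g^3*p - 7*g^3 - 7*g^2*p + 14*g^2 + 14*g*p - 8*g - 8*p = (g - 4)*(g - 2)*(g - 1)*(g + p)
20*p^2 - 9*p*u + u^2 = (-5*p + u)*(-4*p + u)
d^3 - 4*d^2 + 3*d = d*(d - 3)*(d - 1)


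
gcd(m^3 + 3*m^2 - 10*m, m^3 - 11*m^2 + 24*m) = m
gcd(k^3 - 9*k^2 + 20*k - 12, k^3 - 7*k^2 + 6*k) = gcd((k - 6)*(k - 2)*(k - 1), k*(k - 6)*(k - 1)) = k^2 - 7*k + 6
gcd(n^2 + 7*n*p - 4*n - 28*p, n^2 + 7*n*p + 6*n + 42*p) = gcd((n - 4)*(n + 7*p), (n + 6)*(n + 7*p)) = n + 7*p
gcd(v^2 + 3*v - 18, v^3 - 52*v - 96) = v + 6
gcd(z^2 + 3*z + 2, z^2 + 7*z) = 1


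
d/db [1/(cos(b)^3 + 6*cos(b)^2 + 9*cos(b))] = 3*(sin(b)/cos(b)^2 + tan(b))/(cos(b) + 3)^3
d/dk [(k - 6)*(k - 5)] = 2*k - 11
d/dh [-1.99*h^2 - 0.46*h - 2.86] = -3.98*h - 0.46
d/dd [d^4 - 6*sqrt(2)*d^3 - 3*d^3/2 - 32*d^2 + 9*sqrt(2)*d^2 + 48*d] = 4*d^3 - 18*sqrt(2)*d^2 - 9*d^2/2 - 64*d + 18*sqrt(2)*d + 48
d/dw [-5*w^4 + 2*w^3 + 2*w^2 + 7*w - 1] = -20*w^3 + 6*w^2 + 4*w + 7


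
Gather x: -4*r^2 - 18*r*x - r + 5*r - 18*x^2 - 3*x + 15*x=-4*r^2 + 4*r - 18*x^2 + x*(12 - 18*r)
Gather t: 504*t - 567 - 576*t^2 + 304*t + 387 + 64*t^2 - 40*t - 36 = -512*t^2 + 768*t - 216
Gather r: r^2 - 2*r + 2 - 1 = r^2 - 2*r + 1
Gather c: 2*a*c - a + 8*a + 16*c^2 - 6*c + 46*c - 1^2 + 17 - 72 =7*a + 16*c^2 + c*(2*a + 40) - 56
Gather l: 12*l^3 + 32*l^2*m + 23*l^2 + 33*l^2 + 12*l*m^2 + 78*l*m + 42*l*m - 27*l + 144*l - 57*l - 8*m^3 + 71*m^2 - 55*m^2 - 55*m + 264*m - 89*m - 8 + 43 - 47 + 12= 12*l^3 + l^2*(32*m + 56) + l*(12*m^2 + 120*m + 60) - 8*m^3 + 16*m^2 + 120*m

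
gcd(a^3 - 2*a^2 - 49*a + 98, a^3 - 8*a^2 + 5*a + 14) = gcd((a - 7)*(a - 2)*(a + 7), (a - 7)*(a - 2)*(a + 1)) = a^2 - 9*a + 14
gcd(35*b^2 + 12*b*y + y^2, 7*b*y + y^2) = 7*b + y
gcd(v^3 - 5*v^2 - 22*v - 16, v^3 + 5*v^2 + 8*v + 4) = v^2 + 3*v + 2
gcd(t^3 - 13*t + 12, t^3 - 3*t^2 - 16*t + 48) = t^2 + t - 12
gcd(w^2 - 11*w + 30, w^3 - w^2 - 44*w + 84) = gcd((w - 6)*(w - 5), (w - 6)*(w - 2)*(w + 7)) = w - 6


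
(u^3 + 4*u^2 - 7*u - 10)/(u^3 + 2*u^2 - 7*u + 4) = (u^3 + 4*u^2 - 7*u - 10)/(u^3 + 2*u^2 - 7*u + 4)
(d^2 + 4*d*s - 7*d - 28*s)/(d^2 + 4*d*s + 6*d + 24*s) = (d - 7)/(d + 6)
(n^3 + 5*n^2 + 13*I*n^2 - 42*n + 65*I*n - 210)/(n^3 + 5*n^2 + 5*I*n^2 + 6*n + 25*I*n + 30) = (n + 7*I)/(n - I)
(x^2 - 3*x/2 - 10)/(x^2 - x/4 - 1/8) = 4*(-2*x^2 + 3*x + 20)/(-8*x^2 + 2*x + 1)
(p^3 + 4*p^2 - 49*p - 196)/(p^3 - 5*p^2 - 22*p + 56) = (p + 7)/(p - 2)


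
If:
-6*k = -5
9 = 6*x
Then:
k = 5/6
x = 3/2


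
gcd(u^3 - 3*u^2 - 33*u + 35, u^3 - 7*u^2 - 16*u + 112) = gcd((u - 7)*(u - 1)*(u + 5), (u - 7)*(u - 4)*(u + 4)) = u - 7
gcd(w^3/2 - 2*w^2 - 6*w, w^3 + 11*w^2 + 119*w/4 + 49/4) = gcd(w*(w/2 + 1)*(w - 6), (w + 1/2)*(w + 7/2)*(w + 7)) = 1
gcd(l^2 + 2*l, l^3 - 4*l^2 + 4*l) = l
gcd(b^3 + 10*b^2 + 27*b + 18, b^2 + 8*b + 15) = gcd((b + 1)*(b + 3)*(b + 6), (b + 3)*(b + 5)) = b + 3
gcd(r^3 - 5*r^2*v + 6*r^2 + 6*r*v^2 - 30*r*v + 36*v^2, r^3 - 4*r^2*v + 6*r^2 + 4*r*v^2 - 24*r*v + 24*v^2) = r^2 - 2*r*v + 6*r - 12*v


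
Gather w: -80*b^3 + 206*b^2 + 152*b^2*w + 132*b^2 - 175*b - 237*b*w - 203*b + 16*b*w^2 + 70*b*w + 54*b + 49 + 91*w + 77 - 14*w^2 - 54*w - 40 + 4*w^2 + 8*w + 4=-80*b^3 + 338*b^2 - 324*b + w^2*(16*b - 10) + w*(152*b^2 - 167*b + 45) + 90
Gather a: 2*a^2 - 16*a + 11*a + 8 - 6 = 2*a^2 - 5*a + 2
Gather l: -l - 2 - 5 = -l - 7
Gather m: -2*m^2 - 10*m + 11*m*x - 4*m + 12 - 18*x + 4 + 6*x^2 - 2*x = -2*m^2 + m*(11*x - 14) + 6*x^2 - 20*x + 16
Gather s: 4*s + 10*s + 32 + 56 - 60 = 14*s + 28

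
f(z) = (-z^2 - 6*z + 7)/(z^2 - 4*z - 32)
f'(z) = (4 - 2*z)*(-z^2 - 6*z + 7)/(z^2 - 4*z - 32)^2 + (-2*z - 6)/(z^2 - 4*z - 32)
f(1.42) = 0.10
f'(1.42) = 0.24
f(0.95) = -0.01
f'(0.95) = 0.23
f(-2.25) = -0.86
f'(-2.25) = 0.49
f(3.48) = 0.77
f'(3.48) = 0.45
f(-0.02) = -0.22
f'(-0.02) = 0.21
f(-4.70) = 1.47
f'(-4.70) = 2.61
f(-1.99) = -0.75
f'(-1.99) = 0.40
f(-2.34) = -0.91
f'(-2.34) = 0.54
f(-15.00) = -0.51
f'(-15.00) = 0.03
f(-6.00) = 0.25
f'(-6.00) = 0.36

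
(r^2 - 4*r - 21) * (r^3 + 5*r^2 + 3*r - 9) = r^5 + r^4 - 38*r^3 - 126*r^2 - 27*r + 189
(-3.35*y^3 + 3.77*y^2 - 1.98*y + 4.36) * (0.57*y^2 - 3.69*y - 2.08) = -1.9095*y^5 + 14.5104*y^4 - 8.0719*y^3 + 1.9498*y^2 - 11.97*y - 9.0688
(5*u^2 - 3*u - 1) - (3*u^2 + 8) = 2*u^2 - 3*u - 9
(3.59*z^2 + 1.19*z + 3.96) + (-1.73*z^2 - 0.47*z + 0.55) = 1.86*z^2 + 0.72*z + 4.51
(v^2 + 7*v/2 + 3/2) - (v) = v^2 + 5*v/2 + 3/2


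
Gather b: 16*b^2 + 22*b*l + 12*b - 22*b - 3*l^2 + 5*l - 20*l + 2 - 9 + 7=16*b^2 + b*(22*l - 10) - 3*l^2 - 15*l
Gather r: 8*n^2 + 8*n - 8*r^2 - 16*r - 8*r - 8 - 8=8*n^2 + 8*n - 8*r^2 - 24*r - 16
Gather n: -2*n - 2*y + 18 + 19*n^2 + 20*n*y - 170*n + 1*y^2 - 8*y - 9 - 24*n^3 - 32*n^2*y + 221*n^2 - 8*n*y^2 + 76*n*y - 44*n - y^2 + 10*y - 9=-24*n^3 + n^2*(240 - 32*y) + n*(-8*y^2 + 96*y - 216)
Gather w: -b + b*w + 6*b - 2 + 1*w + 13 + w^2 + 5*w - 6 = 5*b + w^2 + w*(b + 6) + 5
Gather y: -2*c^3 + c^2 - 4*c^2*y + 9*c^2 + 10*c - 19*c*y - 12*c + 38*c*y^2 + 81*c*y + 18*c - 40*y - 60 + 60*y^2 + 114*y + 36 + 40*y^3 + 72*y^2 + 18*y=-2*c^3 + 10*c^2 + 16*c + 40*y^3 + y^2*(38*c + 132) + y*(-4*c^2 + 62*c + 92) - 24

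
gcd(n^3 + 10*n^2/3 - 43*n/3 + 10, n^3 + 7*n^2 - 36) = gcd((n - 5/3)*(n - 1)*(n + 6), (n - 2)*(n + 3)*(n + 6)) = n + 6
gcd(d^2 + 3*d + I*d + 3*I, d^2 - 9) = d + 3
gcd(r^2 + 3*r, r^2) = r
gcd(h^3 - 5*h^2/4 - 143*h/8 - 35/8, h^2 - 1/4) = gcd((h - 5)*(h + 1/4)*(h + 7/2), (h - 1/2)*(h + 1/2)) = 1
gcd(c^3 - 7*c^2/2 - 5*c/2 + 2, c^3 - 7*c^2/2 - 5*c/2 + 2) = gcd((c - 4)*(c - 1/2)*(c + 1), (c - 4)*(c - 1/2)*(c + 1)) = c^3 - 7*c^2/2 - 5*c/2 + 2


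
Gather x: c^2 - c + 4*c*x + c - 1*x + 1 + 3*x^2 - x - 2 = c^2 + 3*x^2 + x*(4*c - 2) - 1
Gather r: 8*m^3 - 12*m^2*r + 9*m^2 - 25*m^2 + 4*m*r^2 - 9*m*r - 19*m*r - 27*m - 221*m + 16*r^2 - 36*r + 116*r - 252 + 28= 8*m^3 - 16*m^2 - 248*m + r^2*(4*m + 16) + r*(-12*m^2 - 28*m + 80) - 224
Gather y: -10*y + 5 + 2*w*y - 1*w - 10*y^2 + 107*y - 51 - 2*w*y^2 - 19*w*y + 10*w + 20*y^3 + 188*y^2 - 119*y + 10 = 9*w + 20*y^3 + y^2*(178 - 2*w) + y*(-17*w - 22) - 36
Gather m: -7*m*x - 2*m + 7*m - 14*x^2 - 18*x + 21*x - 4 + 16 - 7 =m*(5 - 7*x) - 14*x^2 + 3*x + 5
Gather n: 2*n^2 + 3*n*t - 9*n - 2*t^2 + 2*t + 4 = 2*n^2 + n*(3*t - 9) - 2*t^2 + 2*t + 4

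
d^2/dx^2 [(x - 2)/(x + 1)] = -6/(x + 1)^3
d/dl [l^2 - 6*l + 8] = 2*l - 6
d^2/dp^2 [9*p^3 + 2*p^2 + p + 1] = 54*p + 4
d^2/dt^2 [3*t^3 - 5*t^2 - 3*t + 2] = 18*t - 10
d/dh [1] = 0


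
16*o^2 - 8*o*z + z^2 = (-4*o + z)^2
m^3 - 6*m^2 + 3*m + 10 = (m - 5)*(m - 2)*(m + 1)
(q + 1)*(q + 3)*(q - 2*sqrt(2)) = q^3 - 2*sqrt(2)*q^2 + 4*q^2 - 8*sqrt(2)*q + 3*q - 6*sqrt(2)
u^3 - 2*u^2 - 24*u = u*(u - 6)*(u + 4)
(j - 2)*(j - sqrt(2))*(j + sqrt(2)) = j^3 - 2*j^2 - 2*j + 4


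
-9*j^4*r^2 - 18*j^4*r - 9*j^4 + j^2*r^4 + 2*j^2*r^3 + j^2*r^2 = (-3*j + r)*(3*j + r)*(j*r + j)^2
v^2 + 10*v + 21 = (v + 3)*(v + 7)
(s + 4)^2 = s^2 + 8*s + 16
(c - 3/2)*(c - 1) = c^2 - 5*c/2 + 3/2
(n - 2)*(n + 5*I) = n^2 - 2*n + 5*I*n - 10*I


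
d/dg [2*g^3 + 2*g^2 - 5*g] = 6*g^2 + 4*g - 5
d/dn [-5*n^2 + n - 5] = 1 - 10*n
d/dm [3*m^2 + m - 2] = 6*m + 1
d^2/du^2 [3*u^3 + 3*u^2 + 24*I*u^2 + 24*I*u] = 18*u + 6 + 48*I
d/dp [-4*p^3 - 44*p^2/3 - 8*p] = -12*p^2 - 88*p/3 - 8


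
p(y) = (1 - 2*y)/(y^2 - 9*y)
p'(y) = (1 - 2*y)*(9 - 2*y)/(y^2 - 9*y)^2 - 2/(y^2 - 9*y)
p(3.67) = 0.32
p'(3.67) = 0.07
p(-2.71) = 0.20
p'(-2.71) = 0.03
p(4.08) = 0.36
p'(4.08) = 0.08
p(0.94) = 0.12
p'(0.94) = 0.15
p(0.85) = 0.10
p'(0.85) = 0.18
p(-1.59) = 0.25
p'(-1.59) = 0.06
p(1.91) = 0.21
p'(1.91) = 0.07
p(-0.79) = 0.33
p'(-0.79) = 0.20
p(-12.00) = 0.10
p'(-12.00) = 0.01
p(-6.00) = 0.14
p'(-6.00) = 0.01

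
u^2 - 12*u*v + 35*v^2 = (u - 7*v)*(u - 5*v)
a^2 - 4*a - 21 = (a - 7)*(a + 3)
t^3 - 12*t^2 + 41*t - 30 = (t - 6)*(t - 5)*(t - 1)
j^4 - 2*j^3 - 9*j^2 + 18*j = j*(j - 3)*(j - 2)*(j + 3)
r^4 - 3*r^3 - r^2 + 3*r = r*(r - 3)*(r - 1)*(r + 1)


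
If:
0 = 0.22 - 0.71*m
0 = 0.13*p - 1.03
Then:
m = 0.31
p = 7.92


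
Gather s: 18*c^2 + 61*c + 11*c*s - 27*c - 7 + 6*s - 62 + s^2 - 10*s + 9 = 18*c^2 + 34*c + s^2 + s*(11*c - 4) - 60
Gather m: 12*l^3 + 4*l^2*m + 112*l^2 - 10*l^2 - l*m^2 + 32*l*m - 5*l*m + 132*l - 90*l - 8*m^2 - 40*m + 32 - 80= 12*l^3 + 102*l^2 + 42*l + m^2*(-l - 8) + m*(4*l^2 + 27*l - 40) - 48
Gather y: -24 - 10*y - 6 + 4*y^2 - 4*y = 4*y^2 - 14*y - 30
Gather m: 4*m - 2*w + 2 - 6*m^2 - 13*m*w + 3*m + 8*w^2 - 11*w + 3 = -6*m^2 + m*(7 - 13*w) + 8*w^2 - 13*w + 5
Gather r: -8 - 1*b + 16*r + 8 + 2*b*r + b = r*(2*b + 16)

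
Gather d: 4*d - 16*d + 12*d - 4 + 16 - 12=0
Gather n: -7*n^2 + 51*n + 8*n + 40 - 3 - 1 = -7*n^2 + 59*n + 36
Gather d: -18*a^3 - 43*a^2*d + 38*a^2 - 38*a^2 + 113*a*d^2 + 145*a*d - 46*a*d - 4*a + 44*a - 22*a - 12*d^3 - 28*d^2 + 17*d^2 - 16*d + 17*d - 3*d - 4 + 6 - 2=-18*a^3 + 18*a - 12*d^3 + d^2*(113*a - 11) + d*(-43*a^2 + 99*a - 2)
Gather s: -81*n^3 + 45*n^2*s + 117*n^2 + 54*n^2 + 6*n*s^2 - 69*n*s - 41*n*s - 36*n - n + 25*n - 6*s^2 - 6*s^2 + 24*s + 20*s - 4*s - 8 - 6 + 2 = -81*n^3 + 171*n^2 - 12*n + s^2*(6*n - 12) + s*(45*n^2 - 110*n + 40) - 12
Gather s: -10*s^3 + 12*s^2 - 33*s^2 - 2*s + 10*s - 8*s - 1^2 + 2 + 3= -10*s^3 - 21*s^2 + 4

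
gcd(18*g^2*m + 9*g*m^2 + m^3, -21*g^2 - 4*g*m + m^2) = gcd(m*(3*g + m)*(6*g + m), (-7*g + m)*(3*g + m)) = 3*g + m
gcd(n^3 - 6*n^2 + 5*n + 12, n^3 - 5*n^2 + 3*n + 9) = n^2 - 2*n - 3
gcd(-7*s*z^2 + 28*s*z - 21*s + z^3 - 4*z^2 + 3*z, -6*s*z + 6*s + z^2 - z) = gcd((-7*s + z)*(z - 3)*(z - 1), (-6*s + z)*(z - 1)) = z - 1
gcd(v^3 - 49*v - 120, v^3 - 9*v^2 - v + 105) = v + 3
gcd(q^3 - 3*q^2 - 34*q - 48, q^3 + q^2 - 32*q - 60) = q + 2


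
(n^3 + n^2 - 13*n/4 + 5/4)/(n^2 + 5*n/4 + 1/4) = (4*n^3 + 4*n^2 - 13*n + 5)/(4*n^2 + 5*n + 1)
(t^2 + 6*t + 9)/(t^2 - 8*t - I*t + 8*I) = (t^2 + 6*t + 9)/(t^2 - 8*t - I*t + 8*I)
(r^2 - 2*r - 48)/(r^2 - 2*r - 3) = (-r^2 + 2*r + 48)/(-r^2 + 2*r + 3)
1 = 1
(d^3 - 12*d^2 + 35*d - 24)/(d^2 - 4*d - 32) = (d^2 - 4*d + 3)/(d + 4)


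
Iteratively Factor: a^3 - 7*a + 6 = (a + 3)*(a^2 - 3*a + 2) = (a - 2)*(a + 3)*(a - 1)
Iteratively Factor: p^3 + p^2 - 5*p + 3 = (p + 3)*(p^2 - 2*p + 1) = (p - 1)*(p + 3)*(p - 1)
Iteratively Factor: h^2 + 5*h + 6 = (h + 2)*(h + 3)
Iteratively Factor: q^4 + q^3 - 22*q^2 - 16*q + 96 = (q + 3)*(q^3 - 2*q^2 - 16*q + 32) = (q - 4)*(q + 3)*(q^2 + 2*q - 8) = (q - 4)*(q - 2)*(q + 3)*(q + 4)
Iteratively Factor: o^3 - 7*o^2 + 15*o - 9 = (o - 1)*(o^2 - 6*o + 9) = (o - 3)*(o - 1)*(o - 3)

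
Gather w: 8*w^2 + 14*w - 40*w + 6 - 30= 8*w^2 - 26*w - 24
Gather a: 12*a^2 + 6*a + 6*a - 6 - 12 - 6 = 12*a^2 + 12*a - 24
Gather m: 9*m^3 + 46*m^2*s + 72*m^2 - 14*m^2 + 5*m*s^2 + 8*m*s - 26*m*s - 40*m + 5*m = 9*m^3 + m^2*(46*s + 58) + m*(5*s^2 - 18*s - 35)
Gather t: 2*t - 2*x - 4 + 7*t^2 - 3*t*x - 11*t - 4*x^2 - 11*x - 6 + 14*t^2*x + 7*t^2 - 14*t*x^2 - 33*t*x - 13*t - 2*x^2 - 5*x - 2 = t^2*(14*x + 14) + t*(-14*x^2 - 36*x - 22) - 6*x^2 - 18*x - 12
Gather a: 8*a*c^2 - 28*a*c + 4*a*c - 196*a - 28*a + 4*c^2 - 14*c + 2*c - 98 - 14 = a*(8*c^2 - 24*c - 224) + 4*c^2 - 12*c - 112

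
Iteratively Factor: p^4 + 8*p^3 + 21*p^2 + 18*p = (p + 3)*(p^3 + 5*p^2 + 6*p) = p*(p + 3)*(p^2 + 5*p + 6) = p*(p + 3)^2*(p + 2)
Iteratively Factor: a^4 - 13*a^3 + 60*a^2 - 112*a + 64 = (a - 4)*(a^3 - 9*a^2 + 24*a - 16) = (a - 4)^2*(a^2 - 5*a + 4) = (a - 4)^3*(a - 1)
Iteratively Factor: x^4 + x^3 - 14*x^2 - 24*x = (x - 4)*(x^3 + 5*x^2 + 6*x) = x*(x - 4)*(x^2 + 5*x + 6) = x*(x - 4)*(x + 2)*(x + 3)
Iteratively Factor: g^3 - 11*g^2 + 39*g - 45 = (g - 5)*(g^2 - 6*g + 9) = (g - 5)*(g - 3)*(g - 3)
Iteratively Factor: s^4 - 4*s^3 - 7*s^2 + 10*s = (s - 1)*(s^3 - 3*s^2 - 10*s) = (s - 1)*(s + 2)*(s^2 - 5*s) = s*(s - 1)*(s + 2)*(s - 5)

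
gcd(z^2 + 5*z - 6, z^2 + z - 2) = z - 1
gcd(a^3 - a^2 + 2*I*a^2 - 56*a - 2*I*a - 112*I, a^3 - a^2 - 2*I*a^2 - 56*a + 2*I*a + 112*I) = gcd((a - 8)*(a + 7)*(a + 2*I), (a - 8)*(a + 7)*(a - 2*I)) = a^2 - a - 56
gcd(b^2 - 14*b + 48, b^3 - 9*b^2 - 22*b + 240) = b^2 - 14*b + 48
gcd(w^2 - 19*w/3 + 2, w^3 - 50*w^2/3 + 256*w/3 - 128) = w - 6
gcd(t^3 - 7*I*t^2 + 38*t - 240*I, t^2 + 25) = t - 5*I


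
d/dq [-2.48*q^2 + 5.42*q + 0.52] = 5.42 - 4.96*q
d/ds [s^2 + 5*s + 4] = 2*s + 5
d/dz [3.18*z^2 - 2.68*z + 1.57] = 6.36*z - 2.68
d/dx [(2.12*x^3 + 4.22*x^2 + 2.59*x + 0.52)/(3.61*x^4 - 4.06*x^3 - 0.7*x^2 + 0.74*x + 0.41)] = (-7.6532*x^6 - 30.4684*x^5 - 12.4005*x^4 + 16.6596*x^3 + 13.877*x^2 + 4.1884*x + 0.6771)/(13.0321*x^8 - 29.3132*x^7 + 11.4296*x^6 + 11.0268*x^5 - 2.5586*x^4 - 4.3652*x^3 - 0.0264*x^2 + 0.6068*x + 0.1681)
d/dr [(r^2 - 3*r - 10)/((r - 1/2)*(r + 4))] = 2*(13*r^2 + 32*r + 82)/(4*r^4 + 28*r^3 + 33*r^2 - 56*r + 16)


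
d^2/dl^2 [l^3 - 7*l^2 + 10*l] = 6*l - 14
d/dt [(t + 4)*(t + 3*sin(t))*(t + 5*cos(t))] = -(t + 4)*(t + 3*sin(t))*(5*sin(t) - 1) + (t + 4)*(t + 5*cos(t))*(3*cos(t) + 1) + (t + 3*sin(t))*(t + 5*cos(t))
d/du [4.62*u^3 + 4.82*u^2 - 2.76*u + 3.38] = 13.86*u^2 + 9.64*u - 2.76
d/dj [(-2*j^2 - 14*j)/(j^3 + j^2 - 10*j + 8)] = 2*(j^4 + 14*j^3 + 17*j^2 - 16*j - 56)/(j^6 + 2*j^5 - 19*j^4 - 4*j^3 + 116*j^2 - 160*j + 64)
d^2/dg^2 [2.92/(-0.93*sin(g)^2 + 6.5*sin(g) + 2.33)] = (-10.102032*sin(g)^4 + 52.9542*sin(g)^3 - 133.526344*sin(g)^2 - 61.685*sin(g) + 259.394696)/(-0.93*sin(g)^2 + 6.5*sin(g) + 2.33)^3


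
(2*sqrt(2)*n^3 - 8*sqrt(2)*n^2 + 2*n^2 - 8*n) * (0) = 0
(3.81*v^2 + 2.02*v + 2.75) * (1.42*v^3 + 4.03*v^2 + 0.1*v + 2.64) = 5.4102*v^5 + 18.2227*v^4 + 12.4266*v^3 + 21.3429*v^2 + 5.6078*v + 7.26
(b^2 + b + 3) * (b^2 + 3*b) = b^4 + 4*b^3 + 6*b^2 + 9*b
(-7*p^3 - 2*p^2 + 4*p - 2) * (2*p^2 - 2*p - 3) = -14*p^5 + 10*p^4 + 33*p^3 - 6*p^2 - 8*p + 6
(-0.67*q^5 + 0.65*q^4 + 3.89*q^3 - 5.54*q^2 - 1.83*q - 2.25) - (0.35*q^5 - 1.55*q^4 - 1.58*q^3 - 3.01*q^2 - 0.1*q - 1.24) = -1.02*q^5 + 2.2*q^4 + 5.47*q^3 - 2.53*q^2 - 1.73*q - 1.01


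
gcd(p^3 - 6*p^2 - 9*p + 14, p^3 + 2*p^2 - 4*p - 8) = p + 2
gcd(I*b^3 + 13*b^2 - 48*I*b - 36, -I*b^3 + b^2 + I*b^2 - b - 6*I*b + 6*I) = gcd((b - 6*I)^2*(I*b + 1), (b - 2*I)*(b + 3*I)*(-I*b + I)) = 1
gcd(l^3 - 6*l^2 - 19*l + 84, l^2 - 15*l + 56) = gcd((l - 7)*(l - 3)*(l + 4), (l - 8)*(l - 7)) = l - 7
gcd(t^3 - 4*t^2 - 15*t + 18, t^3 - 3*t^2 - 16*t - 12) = t - 6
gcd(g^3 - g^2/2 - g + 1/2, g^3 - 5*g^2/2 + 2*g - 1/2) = g^2 - 3*g/2 + 1/2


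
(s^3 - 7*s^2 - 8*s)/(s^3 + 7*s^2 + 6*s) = (s - 8)/(s + 6)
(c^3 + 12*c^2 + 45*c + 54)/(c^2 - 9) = (c^2 + 9*c + 18)/(c - 3)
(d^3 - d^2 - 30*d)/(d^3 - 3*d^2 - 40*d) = (d - 6)/(d - 8)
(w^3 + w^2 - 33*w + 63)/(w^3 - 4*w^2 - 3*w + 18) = (w + 7)/(w + 2)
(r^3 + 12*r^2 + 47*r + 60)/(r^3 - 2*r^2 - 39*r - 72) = (r^2 + 9*r + 20)/(r^2 - 5*r - 24)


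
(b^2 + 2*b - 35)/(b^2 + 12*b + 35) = (b - 5)/(b + 5)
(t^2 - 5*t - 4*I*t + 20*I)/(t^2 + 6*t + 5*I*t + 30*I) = (t^2 - t*(5 + 4*I) + 20*I)/(t^2 + t*(6 + 5*I) + 30*I)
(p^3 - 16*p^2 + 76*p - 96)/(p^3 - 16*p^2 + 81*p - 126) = (p^2 - 10*p + 16)/(p^2 - 10*p + 21)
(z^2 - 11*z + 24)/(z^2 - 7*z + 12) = (z - 8)/(z - 4)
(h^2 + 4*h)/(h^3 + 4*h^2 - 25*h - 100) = h/(h^2 - 25)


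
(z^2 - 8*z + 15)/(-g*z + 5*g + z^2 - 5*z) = (z - 3)/(-g + z)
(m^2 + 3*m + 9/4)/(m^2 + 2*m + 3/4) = (2*m + 3)/(2*m + 1)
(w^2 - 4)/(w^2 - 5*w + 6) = (w + 2)/(w - 3)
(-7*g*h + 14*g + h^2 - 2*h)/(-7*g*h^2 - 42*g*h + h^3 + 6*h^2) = (h - 2)/(h*(h + 6))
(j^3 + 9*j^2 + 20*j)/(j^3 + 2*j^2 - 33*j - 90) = j*(j + 4)/(j^2 - 3*j - 18)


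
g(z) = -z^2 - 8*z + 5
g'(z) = -2*z - 8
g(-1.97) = 16.88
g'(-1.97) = -4.06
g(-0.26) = 7.01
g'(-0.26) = -7.48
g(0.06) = 4.52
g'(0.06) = -8.12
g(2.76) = -24.70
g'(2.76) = -13.52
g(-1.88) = 16.51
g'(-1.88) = -4.24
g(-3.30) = 20.51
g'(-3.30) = -1.40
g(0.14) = 3.86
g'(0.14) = -8.28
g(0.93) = -3.30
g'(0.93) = -9.86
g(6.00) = -79.00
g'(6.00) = -20.00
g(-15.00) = -100.00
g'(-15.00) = 22.00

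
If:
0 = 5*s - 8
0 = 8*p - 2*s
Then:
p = 2/5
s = 8/5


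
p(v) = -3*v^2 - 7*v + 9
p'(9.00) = -61.00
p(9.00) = -297.00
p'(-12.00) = 65.00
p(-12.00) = -339.00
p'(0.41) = -9.46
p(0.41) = 5.63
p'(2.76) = -23.56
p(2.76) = -33.17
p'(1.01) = -13.06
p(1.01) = -1.13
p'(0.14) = -7.84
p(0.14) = 7.96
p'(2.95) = -24.70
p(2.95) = -37.76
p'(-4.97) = 22.82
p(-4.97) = -30.31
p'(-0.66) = -3.04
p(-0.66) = 12.31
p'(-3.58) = 14.48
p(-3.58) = -4.39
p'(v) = -6*v - 7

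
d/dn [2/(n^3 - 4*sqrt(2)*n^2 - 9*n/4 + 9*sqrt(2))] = 8*(-12*n^2 + 32*sqrt(2)*n + 9)/(4*n^3 - 16*sqrt(2)*n^2 - 9*n + 36*sqrt(2))^2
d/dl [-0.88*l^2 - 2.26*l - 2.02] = -1.76*l - 2.26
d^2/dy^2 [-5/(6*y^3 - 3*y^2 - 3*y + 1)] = 30*((6*y - 1)*(6*y^3 - 3*y^2 - 3*y + 1) - 3*(-6*y^2 + 2*y + 1)^2)/(6*y^3 - 3*y^2 - 3*y + 1)^3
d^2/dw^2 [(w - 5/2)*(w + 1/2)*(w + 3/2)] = 6*w - 1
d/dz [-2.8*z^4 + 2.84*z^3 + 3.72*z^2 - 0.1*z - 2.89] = -11.2*z^3 + 8.52*z^2 + 7.44*z - 0.1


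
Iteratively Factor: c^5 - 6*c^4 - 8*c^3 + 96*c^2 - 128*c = (c - 4)*(c^4 - 2*c^3 - 16*c^2 + 32*c) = (c - 4)*(c + 4)*(c^3 - 6*c^2 + 8*c) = (c - 4)^2*(c + 4)*(c^2 - 2*c) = (c - 4)^2*(c - 2)*(c + 4)*(c)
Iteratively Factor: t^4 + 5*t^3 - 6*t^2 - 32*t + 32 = (t + 4)*(t^3 + t^2 - 10*t + 8) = (t + 4)^2*(t^2 - 3*t + 2) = (t - 2)*(t + 4)^2*(t - 1)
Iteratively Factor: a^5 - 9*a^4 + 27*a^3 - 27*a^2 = (a - 3)*(a^4 - 6*a^3 + 9*a^2) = a*(a - 3)*(a^3 - 6*a^2 + 9*a) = a*(a - 3)^2*(a^2 - 3*a) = a^2*(a - 3)^2*(a - 3)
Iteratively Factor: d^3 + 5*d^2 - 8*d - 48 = (d + 4)*(d^2 + d - 12) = (d + 4)^2*(d - 3)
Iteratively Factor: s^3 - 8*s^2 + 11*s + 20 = (s - 5)*(s^2 - 3*s - 4) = (s - 5)*(s - 4)*(s + 1)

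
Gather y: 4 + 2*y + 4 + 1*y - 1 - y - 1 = 2*y + 6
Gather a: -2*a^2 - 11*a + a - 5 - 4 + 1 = -2*a^2 - 10*a - 8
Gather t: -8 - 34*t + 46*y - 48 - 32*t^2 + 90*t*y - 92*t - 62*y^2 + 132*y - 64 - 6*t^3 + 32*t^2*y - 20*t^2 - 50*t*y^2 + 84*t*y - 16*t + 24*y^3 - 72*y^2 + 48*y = -6*t^3 + t^2*(32*y - 52) + t*(-50*y^2 + 174*y - 142) + 24*y^3 - 134*y^2 + 226*y - 120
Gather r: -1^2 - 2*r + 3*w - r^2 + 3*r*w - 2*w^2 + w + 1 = -r^2 + r*(3*w - 2) - 2*w^2 + 4*w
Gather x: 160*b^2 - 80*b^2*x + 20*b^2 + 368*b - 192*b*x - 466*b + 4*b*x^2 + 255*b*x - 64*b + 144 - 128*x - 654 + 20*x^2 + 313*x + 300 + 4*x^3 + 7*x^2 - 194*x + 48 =180*b^2 - 162*b + 4*x^3 + x^2*(4*b + 27) + x*(-80*b^2 + 63*b - 9) - 162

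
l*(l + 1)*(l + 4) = l^3 + 5*l^2 + 4*l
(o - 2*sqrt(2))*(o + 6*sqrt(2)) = o^2 + 4*sqrt(2)*o - 24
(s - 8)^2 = s^2 - 16*s + 64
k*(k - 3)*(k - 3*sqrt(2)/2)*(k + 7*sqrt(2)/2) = k^4 - 3*k^3 + 2*sqrt(2)*k^3 - 21*k^2/2 - 6*sqrt(2)*k^2 + 63*k/2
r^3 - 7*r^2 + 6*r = r*(r - 6)*(r - 1)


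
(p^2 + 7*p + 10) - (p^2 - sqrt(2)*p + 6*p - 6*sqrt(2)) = p + sqrt(2)*p + 6*sqrt(2) + 10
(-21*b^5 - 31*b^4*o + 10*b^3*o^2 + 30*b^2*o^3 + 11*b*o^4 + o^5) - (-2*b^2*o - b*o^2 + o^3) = -21*b^5 - 31*b^4*o + 10*b^3*o^2 + 30*b^2*o^3 + 2*b^2*o + 11*b*o^4 + b*o^2 + o^5 - o^3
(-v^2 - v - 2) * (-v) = v^3 + v^2 + 2*v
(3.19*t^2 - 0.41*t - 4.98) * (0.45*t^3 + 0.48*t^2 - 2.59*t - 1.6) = 1.4355*t^5 + 1.3467*t^4 - 10.6999*t^3 - 6.4325*t^2 + 13.5542*t + 7.968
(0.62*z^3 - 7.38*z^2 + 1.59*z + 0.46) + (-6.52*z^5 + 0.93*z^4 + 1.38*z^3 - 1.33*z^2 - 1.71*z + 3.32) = -6.52*z^5 + 0.93*z^4 + 2.0*z^3 - 8.71*z^2 - 0.12*z + 3.78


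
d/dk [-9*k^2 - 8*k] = -18*k - 8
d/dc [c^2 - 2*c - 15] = 2*c - 2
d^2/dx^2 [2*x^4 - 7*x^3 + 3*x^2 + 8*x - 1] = 24*x^2 - 42*x + 6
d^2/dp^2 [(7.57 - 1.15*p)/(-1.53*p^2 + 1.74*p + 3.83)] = ((27.1662 - 10.557*p)*(-1.53*p^2 + 1.74*p + 3.83) - (1.15*p - 7.57)*(3.06*p - 1.74)*(6.12*p - 3.48))/(-1.53*p^2 + 1.74*p + 3.83)^3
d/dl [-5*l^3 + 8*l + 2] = 8 - 15*l^2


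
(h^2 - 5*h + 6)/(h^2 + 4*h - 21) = (h - 2)/(h + 7)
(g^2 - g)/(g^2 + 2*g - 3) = g/(g + 3)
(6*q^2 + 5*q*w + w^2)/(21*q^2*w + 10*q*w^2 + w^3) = (2*q + w)/(w*(7*q + w))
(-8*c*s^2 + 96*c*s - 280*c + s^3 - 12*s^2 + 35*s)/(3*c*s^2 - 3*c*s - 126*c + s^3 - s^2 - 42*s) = (-8*c*s + 40*c + s^2 - 5*s)/(3*c*s + 18*c + s^2 + 6*s)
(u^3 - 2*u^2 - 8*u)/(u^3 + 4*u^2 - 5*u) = (u^2 - 2*u - 8)/(u^2 + 4*u - 5)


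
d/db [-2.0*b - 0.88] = -2.00000000000000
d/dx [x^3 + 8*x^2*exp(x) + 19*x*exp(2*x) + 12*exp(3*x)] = 8*x^2*exp(x) + 3*x^2 + 38*x*exp(2*x) + 16*x*exp(x) + 36*exp(3*x) + 19*exp(2*x)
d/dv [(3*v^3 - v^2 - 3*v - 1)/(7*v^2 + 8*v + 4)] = (21*v^4 + 48*v^3 + 49*v^2 + 6*v - 4)/(49*v^4 + 112*v^3 + 120*v^2 + 64*v + 16)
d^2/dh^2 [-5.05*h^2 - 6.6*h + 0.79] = -10.1000000000000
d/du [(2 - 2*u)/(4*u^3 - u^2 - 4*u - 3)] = 2*(-4*u^3 + u^2 + 4*u - 2*(u - 1)*(-6*u^2 + u + 2) + 3)/(-4*u^3 + u^2 + 4*u + 3)^2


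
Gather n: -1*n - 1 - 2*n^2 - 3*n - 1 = -2*n^2 - 4*n - 2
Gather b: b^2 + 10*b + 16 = b^2 + 10*b + 16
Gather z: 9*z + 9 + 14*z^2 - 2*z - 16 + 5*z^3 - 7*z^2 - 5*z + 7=5*z^3 + 7*z^2 + 2*z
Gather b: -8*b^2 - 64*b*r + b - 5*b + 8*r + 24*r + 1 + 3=-8*b^2 + b*(-64*r - 4) + 32*r + 4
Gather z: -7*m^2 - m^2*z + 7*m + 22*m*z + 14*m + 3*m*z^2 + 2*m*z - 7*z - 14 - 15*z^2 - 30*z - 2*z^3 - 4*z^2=-7*m^2 + 21*m - 2*z^3 + z^2*(3*m - 19) + z*(-m^2 + 24*m - 37) - 14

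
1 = 1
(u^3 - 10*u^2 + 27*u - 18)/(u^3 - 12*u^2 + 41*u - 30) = (u - 3)/(u - 5)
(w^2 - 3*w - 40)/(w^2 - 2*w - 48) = (w + 5)/(w + 6)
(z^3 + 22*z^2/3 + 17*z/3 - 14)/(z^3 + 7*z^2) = (3*z^3 + 22*z^2 + 17*z - 42)/(3*z^2*(z + 7))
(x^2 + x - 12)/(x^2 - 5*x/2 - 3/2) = 2*(x + 4)/(2*x + 1)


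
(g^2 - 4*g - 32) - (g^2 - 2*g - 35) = 3 - 2*g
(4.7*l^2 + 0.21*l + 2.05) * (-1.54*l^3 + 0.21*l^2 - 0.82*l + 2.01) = -7.238*l^5 + 0.6636*l^4 - 6.9669*l^3 + 9.7053*l^2 - 1.2589*l + 4.1205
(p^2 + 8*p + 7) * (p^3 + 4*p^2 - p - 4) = p^5 + 12*p^4 + 38*p^3 + 16*p^2 - 39*p - 28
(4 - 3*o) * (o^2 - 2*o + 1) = -3*o^3 + 10*o^2 - 11*o + 4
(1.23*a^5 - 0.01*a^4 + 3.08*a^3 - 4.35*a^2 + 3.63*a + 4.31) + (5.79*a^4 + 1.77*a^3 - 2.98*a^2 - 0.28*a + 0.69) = 1.23*a^5 + 5.78*a^4 + 4.85*a^3 - 7.33*a^2 + 3.35*a + 5.0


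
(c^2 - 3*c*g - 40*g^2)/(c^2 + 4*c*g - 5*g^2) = (c - 8*g)/(c - g)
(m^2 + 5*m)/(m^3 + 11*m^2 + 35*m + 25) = m/(m^2 + 6*m + 5)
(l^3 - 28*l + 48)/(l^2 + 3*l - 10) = (l^2 + 2*l - 24)/(l + 5)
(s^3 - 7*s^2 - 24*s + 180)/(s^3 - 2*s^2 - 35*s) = (s^2 - 12*s + 36)/(s*(s - 7))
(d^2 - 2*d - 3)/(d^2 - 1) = (d - 3)/(d - 1)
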